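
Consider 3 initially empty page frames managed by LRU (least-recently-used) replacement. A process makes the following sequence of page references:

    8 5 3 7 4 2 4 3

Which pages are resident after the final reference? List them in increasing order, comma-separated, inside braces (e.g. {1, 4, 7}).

8 → fault, frames (8)
5 → fault, frames (8 5)
3 → fault, frames (8 5 3)
7 → fault, evict 8, frames (5 3 7)
4 → fault, evict 5, frames (3 7 4)
2 → fault, evict 3, frames (7 4 2)
4 → hit
3 → fault, evict 7, frames (2 4 3)

{2, 3, 4}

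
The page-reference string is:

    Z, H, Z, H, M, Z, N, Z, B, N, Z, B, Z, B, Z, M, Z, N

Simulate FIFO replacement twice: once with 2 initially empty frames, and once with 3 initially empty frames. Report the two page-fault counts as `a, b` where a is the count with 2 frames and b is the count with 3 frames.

9, 8

2 frames: F F . . F F F . F . F . . . . F . F → 9 faults.
3 frames: F F . . F . F F F . . . . . . F . F → 8 faults.
8 < 9: adding a frame reduced faults, as is typical.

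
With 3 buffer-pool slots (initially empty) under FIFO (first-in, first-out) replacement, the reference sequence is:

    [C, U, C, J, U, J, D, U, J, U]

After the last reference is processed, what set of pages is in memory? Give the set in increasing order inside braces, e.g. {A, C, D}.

C -> miss, frames [C]
U -> miss, frames [C, U]
C -> hit
J -> miss, frames [C, U, J]
U -> hit
J -> hit
D -> miss, evict C, frames [U, J, D]
U -> hit
J -> hit
U -> hit

{D, J, U}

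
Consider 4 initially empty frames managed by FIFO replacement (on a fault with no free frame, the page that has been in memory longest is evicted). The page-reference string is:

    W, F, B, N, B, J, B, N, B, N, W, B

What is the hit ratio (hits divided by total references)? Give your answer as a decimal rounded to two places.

W → miss, frames (W)
F → miss, frames (W F)
B → miss, frames (W F B)
N → miss, frames (W F B N)
B → hit
J → miss, evict W, frames (F B N J)
B → hit
N → hit
B → hit
N → hit
W → miss, evict F, frames (B N J W)
B → hit
Hits: 6 of 12 references → 6/12 = 0.5000.

0.50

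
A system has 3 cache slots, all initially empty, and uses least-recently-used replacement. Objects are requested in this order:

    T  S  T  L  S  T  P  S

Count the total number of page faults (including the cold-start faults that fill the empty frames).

T -> miss, frames {T}
S -> miss, frames {T,S}
T -> hit
L -> miss, frames {S,T,L}
S -> hit
T -> hit
P -> miss, evict L, frames {S,T,P}
S -> hit
Page faults: 4.

4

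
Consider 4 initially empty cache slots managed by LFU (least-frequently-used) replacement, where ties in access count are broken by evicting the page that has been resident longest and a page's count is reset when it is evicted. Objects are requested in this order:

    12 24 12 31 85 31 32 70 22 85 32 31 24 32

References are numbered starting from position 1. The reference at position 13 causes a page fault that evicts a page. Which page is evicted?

pos 1: 12 -> miss, frames {12}
pos 2: 24 -> miss, frames {12,24}
pos 3: 12 -> hit
pos 4: 31 -> miss, frames {12,24,31}
pos 5: 85 -> miss, frames {12,24,31,85}
pos 6: 31 -> hit
pos 7: 32 -> miss, evict 24, frames {12,31,85,32}
pos 8: 70 -> miss, evict 85, frames {12,31,32,70}
pos 9: 22 -> miss, evict 32, frames {12,31,70,22}
pos 10: 85 -> miss, evict 70, frames {12,31,22,85}
pos 11: 32 -> miss, evict 22, frames {12,31,85,32}
pos 12: 31 -> hit
pos 13: 24 -> miss, evict 85, frames {12,31,32,24}
At position 13, page 85 is evicted.

85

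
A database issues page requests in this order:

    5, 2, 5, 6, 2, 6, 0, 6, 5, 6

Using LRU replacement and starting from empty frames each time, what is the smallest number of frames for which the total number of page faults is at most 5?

3

f=1: 10 faults
f=2: 6 faults
f=3: 5 faults
f=4: 4 faults
Smallest f with faults ≤ 5 is 3.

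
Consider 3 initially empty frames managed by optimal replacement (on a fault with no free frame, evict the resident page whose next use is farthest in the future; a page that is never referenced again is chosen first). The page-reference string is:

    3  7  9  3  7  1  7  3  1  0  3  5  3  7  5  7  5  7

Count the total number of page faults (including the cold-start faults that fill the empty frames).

3 → fault, frames {3}
7 → fault, frames {3,7}
9 → fault, frames {3,7,9}
3 → hit
7 → hit
1 → fault, evict 9, frames {3,7,1}
7 → hit
3 → hit
1 → hit
0 → fault, evict 1, frames {3,7,0}
3 → hit
5 → fault, evict 0, frames {3,7,5}
3 → hit
7 → hit
5 → hit
7 → hit
5 → hit
7 → hit
Page faults: 6.

6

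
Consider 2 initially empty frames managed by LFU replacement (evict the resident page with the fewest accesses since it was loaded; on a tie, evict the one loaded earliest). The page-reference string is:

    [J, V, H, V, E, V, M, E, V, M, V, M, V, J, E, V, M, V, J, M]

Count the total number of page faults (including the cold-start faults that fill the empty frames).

12

J → fault, frames (J)
V → fault, frames (J V)
H → fault, evict J, frames (V H)
V → hit
E → fault, evict H, frames (V E)
V → hit
M → fault, evict E, frames (V M)
E → fault, evict M, frames (V E)
V → hit
M → fault, evict E, frames (V M)
V → hit
M → hit
V → hit
J → fault, evict M, frames (V J)
E → fault, evict J, frames (V E)
V → hit
M → fault, evict E, frames (V M)
V → hit
J → fault, evict M, frames (V J)
M → fault, evict J, frames (V M)
Page faults: 12.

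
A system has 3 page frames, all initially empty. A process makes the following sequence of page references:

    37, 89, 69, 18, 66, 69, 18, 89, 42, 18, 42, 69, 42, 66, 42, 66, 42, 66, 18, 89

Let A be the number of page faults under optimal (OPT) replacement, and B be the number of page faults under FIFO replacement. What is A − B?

-4

Under OPT: F F F F F . . F F . . . . F . . . . . F → 9 faults.
Under FIFO: F F F F F . . F F F . F . F F . . . F F → 13 faults.
A − B = 9 − 13 = -4.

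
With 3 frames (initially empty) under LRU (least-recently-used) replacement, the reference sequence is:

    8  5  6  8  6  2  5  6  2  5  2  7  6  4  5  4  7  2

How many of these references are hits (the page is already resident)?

8 → miss, frames {8}
5 → miss, frames {8,5}
6 → miss, frames {8,5,6}
8 → hit
6 → hit
2 → miss, evict 5, frames {8,6,2}
5 → miss, evict 8, frames {6,2,5}
6 → hit
2 → hit
5 → hit
2 → hit
7 → miss, evict 6, frames {5,2,7}
6 → miss, evict 5, frames {2,7,6}
4 → miss, evict 2, frames {7,6,4}
5 → miss, evict 7, frames {6,4,5}
4 → hit
7 → miss, evict 6, frames {5,4,7}
2 → miss, evict 5, frames {4,7,2}
Hits: 7.

7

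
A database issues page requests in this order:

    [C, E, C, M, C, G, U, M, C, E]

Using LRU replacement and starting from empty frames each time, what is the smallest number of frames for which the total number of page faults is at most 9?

f=1: 10 faults
f=2: 8 faults
f=3: 8 faults
f=4: 6 faults
f=5: 5 faults
Smallest f with faults ≤ 9 is 2.

2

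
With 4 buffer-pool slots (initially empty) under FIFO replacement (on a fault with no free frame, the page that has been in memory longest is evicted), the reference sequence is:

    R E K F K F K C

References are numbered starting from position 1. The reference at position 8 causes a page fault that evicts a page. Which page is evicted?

R

pos 1: R → fault, frames (R)
pos 2: E → fault, frames (R E)
pos 3: K → fault, frames (R E K)
pos 4: F → fault, frames (R E K F)
pos 5: K → hit
pos 6: F → hit
pos 7: K → hit
pos 8: C → fault, evict R, frames (E K F C)
At position 8, page R is evicted.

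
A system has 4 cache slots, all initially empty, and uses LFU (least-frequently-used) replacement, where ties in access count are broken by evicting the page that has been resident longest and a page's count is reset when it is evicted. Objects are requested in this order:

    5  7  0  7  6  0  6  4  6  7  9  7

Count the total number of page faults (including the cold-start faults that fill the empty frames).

6

5 → miss, frames {5}
7 → miss, frames {5,7}
0 → miss, frames {5,7,0}
7 → hit
6 → miss, frames {5,7,0,6}
0 → hit
6 → hit
4 → miss, evict 5, frames {7,0,6,4}
6 → hit
7 → hit
9 → miss, evict 4, frames {7,0,6,9}
7 → hit
Page faults: 6.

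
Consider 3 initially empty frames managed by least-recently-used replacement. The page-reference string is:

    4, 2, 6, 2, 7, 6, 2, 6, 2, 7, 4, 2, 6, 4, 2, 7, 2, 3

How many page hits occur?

4 → fault, frames {4}
2 → fault, frames {4,2}
6 → fault, frames {4,2,6}
2 → hit
7 → fault, evict 4, frames {6,2,7}
6 → hit
2 → hit
6 → hit
2 → hit
7 → hit
4 → fault, evict 6, frames {2,7,4}
2 → hit
6 → fault, evict 7, frames {4,2,6}
4 → hit
2 → hit
7 → fault, evict 6, frames {4,2,7}
2 → hit
3 → fault, evict 4, frames {7,2,3}
Hits: 10.

10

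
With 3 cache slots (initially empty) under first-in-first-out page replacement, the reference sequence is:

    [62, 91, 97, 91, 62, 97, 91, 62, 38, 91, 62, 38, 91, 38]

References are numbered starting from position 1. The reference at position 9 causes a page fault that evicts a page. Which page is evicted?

pos 1: 62: miss, frames (62)
pos 2: 91: miss, frames (62 91)
pos 3: 97: miss, frames (62 91 97)
pos 4: 91: hit
pos 5: 62: hit
pos 6: 97: hit
pos 7: 91: hit
pos 8: 62: hit
pos 9: 38: miss, evict 62, frames (91 97 38)
At position 9, page 62 is evicted.

62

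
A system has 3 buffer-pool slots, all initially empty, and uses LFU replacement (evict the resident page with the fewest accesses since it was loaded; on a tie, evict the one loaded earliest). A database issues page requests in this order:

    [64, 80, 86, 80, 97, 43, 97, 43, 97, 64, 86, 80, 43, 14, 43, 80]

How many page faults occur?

10

64 -> fault, frames [64]
80 -> fault, frames [64, 80]
86 -> fault, frames [64, 80, 86]
80 -> hit
97 -> fault, evict 64, frames [80, 86, 97]
43 -> fault, evict 86, frames [80, 97, 43]
97 -> hit
43 -> hit
97 -> hit
64 -> fault, evict 80, frames [97, 43, 64]
86 -> fault, evict 64, frames [97, 43, 86]
80 -> fault, evict 86, frames [97, 43, 80]
43 -> hit
14 -> fault, evict 80, frames [97, 43, 14]
43 -> hit
80 -> fault, evict 14, frames [97, 43, 80]
Page faults: 10.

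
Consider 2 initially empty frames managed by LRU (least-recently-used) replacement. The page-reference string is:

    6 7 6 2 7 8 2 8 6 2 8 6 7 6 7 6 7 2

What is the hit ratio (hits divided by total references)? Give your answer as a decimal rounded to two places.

0.33

6 → fault, frames [6]
7 → fault, frames [6, 7]
6 → hit
2 → fault, evict 7, frames [6, 2]
7 → fault, evict 6, frames [2, 7]
8 → fault, evict 2, frames [7, 8]
2 → fault, evict 7, frames [8, 2]
8 → hit
6 → fault, evict 2, frames [8, 6]
2 → fault, evict 8, frames [6, 2]
8 → fault, evict 6, frames [2, 8]
6 → fault, evict 2, frames [8, 6]
7 → fault, evict 8, frames [6, 7]
6 → hit
7 → hit
6 → hit
7 → hit
2 → fault, evict 6, frames [7, 2]
Hits: 6 of 18 references → 6/18 = 0.3333.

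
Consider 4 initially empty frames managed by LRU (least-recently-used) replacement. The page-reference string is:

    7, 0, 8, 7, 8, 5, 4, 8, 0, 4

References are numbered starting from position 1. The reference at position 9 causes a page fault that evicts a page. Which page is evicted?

pos 1: 7: miss, frames {7}
pos 2: 0: miss, frames {7,0}
pos 3: 8: miss, frames {7,0,8}
pos 4: 7: hit
pos 5: 8: hit
pos 6: 5: miss, frames {0,7,8,5}
pos 7: 4: miss, evict 0, frames {7,8,5,4}
pos 8: 8: hit
pos 9: 0: miss, evict 7, frames {5,4,8,0}
At position 9, page 7 is evicted.

7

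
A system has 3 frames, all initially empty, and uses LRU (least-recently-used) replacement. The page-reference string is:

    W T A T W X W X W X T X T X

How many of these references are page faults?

W -> fault, frames {W}
T -> fault, frames {W,T}
A -> fault, frames {W,T,A}
T -> hit
W -> hit
X -> fault, evict A, frames {T,W,X}
W -> hit
X -> hit
W -> hit
X -> hit
T -> hit
X -> hit
T -> hit
X -> hit
Page faults: 4.

4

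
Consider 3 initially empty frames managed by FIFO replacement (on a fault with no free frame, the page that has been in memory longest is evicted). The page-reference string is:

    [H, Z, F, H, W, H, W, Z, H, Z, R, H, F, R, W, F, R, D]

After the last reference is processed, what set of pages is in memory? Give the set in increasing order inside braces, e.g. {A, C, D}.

H: fault, frames {H}
Z: fault, frames {H,Z}
F: fault, frames {H,Z,F}
H: hit
W: fault, evict H, frames {Z,F,W}
H: fault, evict Z, frames {F,W,H}
W: hit
Z: fault, evict F, frames {W,H,Z}
H: hit
Z: hit
R: fault, evict W, frames {H,Z,R}
H: hit
F: fault, evict H, frames {Z,R,F}
R: hit
W: fault, evict Z, frames {R,F,W}
F: hit
R: hit
D: fault, evict R, frames {F,W,D}

{D, F, W}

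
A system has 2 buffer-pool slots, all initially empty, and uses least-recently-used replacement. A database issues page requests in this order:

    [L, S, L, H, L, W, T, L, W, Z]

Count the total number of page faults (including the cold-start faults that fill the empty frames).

L -> fault, frames (L)
S -> fault, frames (L S)
L -> hit
H -> fault, evict S, frames (L H)
L -> hit
W -> fault, evict H, frames (L W)
T -> fault, evict L, frames (W T)
L -> fault, evict W, frames (T L)
W -> fault, evict T, frames (L W)
Z -> fault, evict L, frames (W Z)
Page faults: 8.

8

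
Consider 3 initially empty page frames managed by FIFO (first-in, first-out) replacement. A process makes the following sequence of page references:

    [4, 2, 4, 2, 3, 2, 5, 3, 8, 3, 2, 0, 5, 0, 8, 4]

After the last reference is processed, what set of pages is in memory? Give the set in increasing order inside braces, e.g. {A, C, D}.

{4, 5, 8}

4: fault, frames [4]
2: fault, frames [4, 2]
4: hit
2: hit
3: fault, frames [4, 2, 3]
2: hit
5: fault, evict 4, frames [2, 3, 5]
3: hit
8: fault, evict 2, frames [3, 5, 8]
3: hit
2: fault, evict 3, frames [5, 8, 2]
0: fault, evict 5, frames [8, 2, 0]
5: fault, evict 8, frames [2, 0, 5]
0: hit
8: fault, evict 2, frames [0, 5, 8]
4: fault, evict 0, frames [5, 8, 4]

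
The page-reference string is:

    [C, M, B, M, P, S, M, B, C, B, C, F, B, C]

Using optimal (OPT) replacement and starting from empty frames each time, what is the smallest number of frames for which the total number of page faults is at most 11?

2

f=1: 14 faults
f=2: 9 faults
f=3: 7 faults
f=4: 6 faults
f=5: 6 faults
f=6: 6 faults
Smallest f with faults ≤ 11 is 2.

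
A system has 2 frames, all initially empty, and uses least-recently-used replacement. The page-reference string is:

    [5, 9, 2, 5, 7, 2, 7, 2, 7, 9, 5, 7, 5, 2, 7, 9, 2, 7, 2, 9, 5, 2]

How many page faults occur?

5: miss, frames {5}
9: miss, frames {5,9}
2: miss, evict 5, frames {9,2}
5: miss, evict 9, frames {2,5}
7: miss, evict 2, frames {5,7}
2: miss, evict 5, frames {7,2}
7: hit
2: hit
7: hit
9: miss, evict 2, frames {7,9}
5: miss, evict 7, frames {9,5}
7: miss, evict 9, frames {5,7}
5: hit
2: miss, evict 7, frames {5,2}
7: miss, evict 5, frames {2,7}
9: miss, evict 2, frames {7,9}
2: miss, evict 7, frames {9,2}
7: miss, evict 9, frames {2,7}
2: hit
9: miss, evict 7, frames {2,9}
5: miss, evict 2, frames {9,5}
2: miss, evict 9, frames {5,2}
Page faults: 17.

17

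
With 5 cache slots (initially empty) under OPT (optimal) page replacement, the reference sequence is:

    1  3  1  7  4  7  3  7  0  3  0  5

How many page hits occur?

1: miss, frames [1]
3: miss, frames [1, 3]
1: hit
7: miss, frames [1, 3, 7]
4: miss, frames [1, 3, 7, 4]
7: hit
3: hit
7: hit
0: miss, frames [1, 3, 7, 4, 0]
3: hit
0: hit
5: miss, evict 0, frames [1, 3, 7, 4, 5]
Hits: 6.

6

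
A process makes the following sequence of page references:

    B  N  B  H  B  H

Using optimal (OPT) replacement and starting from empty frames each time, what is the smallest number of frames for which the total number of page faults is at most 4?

2

f=1: 6 faults
f=2: 3 faults
f=3: 3 faults
Smallest f with faults ≤ 4 is 2.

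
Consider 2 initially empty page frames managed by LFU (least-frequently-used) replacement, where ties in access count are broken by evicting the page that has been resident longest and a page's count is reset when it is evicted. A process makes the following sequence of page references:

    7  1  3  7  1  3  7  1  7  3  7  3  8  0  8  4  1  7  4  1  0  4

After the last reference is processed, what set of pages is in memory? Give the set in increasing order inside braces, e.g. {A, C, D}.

{4, 7}

7 -> fault, frames [7]
1 -> fault, frames [7, 1]
3 -> fault, evict 7, frames [1, 3]
7 -> fault, evict 1, frames [3, 7]
1 -> fault, evict 3, frames [7, 1]
3 -> fault, evict 7, frames [1, 3]
7 -> fault, evict 1, frames [3, 7]
1 -> fault, evict 3, frames [7, 1]
7 -> hit
3 -> fault, evict 1, frames [7, 3]
7 -> hit
3 -> hit
8 -> fault, evict 3, frames [7, 8]
0 -> fault, evict 8, frames [7, 0]
8 -> fault, evict 0, frames [7, 8]
4 -> fault, evict 8, frames [7, 4]
1 -> fault, evict 4, frames [7, 1]
7 -> hit
4 -> fault, evict 1, frames [7, 4]
1 -> fault, evict 4, frames [7, 1]
0 -> fault, evict 1, frames [7, 0]
4 -> fault, evict 0, frames [7, 4]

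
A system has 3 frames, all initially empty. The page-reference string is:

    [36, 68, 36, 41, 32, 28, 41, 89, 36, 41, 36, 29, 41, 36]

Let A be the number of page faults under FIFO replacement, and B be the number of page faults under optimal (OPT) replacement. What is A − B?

2

Under FIFO: F F . F F F . F F F . F . . → 9 faults.
Under OPT: F F . F F F . F . . . F . . → 7 faults.
A − B = 9 − 7 = 2.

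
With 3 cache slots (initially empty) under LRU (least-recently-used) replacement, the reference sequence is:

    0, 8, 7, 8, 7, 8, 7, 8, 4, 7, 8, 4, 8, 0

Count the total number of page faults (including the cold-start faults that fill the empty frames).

5

0 -> miss, frames [0]
8 -> miss, frames [0, 8]
7 -> miss, frames [0, 8, 7]
8 -> hit
7 -> hit
8 -> hit
7 -> hit
8 -> hit
4 -> miss, evict 0, frames [7, 8, 4]
7 -> hit
8 -> hit
4 -> hit
8 -> hit
0 -> miss, evict 7, frames [4, 8, 0]
Page faults: 5.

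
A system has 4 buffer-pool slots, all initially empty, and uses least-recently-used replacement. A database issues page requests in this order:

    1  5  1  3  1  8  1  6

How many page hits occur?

3

1: fault, frames {1}
5: fault, frames {1,5}
1: hit
3: fault, frames {5,1,3}
1: hit
8: fault, frames {5,3,1,8}
1: hit
6: fault, evict 5, frames {3,8,1,6}
Hits: 3.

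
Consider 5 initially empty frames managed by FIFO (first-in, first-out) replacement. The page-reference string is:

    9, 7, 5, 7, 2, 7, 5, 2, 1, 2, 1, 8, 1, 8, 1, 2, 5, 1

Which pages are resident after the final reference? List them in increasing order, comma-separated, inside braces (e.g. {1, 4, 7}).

{1, 2, 5, 7, 8}

9: fault, frames {9}
7: fault, frames {9,7}
5: fault, frames {9,7,5}
7: hit
2: fault, frames {9,7,5,2}
7: hit
5: hit
2: hit
1: fault, frames {9,7,5,2,1}
2: hit
1: hit
8: fault, evict 9, frames {7,5,2,1,8}
1: hit
8: hit
1: hit
2: hit
5: hit
1: hit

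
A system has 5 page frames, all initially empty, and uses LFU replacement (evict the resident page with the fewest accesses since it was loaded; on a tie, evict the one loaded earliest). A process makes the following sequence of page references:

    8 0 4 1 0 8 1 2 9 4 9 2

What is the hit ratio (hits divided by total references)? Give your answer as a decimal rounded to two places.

0.33

8 -> fault, frames (8)
0 -> fault, frames (8 0)
4 -> fault, frames (8 0 4)
1 -> fault, frames (8 0 4 1)
0 -> hit
8 -> hit
1 -> hit
2 -> fault, frames (8 0 4 1 2)
9 -> fault, evict 4, frames (8 0 1 2 9)
4 -> fault, evict 2, frames (8 0 1 9 4)
9 -> hit
2 -> fault, evict 4, frames (8 0 1 9 2)
Hits: 4 of 12 references → 4/12 = 0.3333.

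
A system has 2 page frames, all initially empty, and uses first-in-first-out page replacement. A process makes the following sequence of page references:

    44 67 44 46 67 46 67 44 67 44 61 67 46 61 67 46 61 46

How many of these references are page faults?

44 -> fault, frames {44}
67 -> fault, frames {44,67}
44 -> hit
46 -> fault, evict 44, frames {67,46}
67 -> hit
46 -> hit
67 -> hit
44 -> fault, evict 67, frames {46,44}
67 -> fault, evict 46, frames {44,67}
44 -> hit
61 -> fault, evict 44, frames {67,61}
67 -> hit
46 -> fault, evict 67, frames {61,46}
61 -> hit
67 -> fault, evict 61, frames {46,67}
46 -> hit
61 -> fault, evict 46, frames {67,61}
46 -> fault, evict 67, frames {61,46}
Page faults: 10.

10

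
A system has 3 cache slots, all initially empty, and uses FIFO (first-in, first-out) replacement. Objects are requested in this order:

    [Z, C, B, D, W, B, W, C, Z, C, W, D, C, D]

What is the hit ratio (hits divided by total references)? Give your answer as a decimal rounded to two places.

0.43

Z → miss, frames [Z]
C → miss, frames [Z, C]
B → miss, frames [Z, C, B]
D → miss, evict Z, frames [C, B, D]
W → miss, evict C, frames [B, D, W]
B → hit
W → hit
C → miss, evict B, frames [D, W, C]
Z → miss, evict D, frames [W, C, Z]
C → hit
W → hit
D → miss, evict W, frames [C, Z, D]
C → hit
D → hit
Hits: 6 of 14 references → 6/14 = 0.4286.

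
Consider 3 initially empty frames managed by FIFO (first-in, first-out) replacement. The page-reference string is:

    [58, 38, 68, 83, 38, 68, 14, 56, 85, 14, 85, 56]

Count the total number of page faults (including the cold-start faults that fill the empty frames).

58: miss, frames {58}
38: miss, frames {58,38}
68: miss, frames {58,38,68}
83: miss, evict 58, frames {38,68,83}
38: hit
68: hit
14: miss, evict 38, frames {68,83,14}
56: miss, evict 68, frames {83,14,56}
85: miss, evict 83, frames {14,56,85}
14: hit
85: hit
56: hit
Page faults: 7.

7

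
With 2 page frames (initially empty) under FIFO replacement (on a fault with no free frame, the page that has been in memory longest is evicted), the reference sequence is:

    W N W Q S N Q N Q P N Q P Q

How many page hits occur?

W -> miss, frames {W}
N -> miss, frames {W,N}
W -> hit
Q -> miss, evict W, frames {N,Q}
S -> miss, evict N, frames {Q,S}
N -> miss, evict Q, frames {S,N}
Q -> miss, evict S, frames {N,Q}
N -> hit
Q -> hit
P -> miss, evict N, frames {Q,P}
N -> miss, evict Q, frames {P,N}
Q -> miss, evict P, frames {N,Q}
P -> miss, evict N, frames {Q,P}
Q -> hit
Hits: 4.

4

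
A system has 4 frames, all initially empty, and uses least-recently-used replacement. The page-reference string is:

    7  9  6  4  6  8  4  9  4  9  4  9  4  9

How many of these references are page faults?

7: fault, frames (7)
9: fault, frames (7 9)
6: fault, frames (7 9 6)
4: fault, frames (7 9 6 4)
6: hit
8: fault, evict 7, frames (9 4 6 8)
4: hit
9: hit
4: hit
9: hit
4: hit
9: hit
4: hit
9: hit
Page faults: 5.

5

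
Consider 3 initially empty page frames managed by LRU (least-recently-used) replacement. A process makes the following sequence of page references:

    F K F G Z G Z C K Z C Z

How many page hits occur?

6

F → fault, frames (F)
K → fault, frames (F K)
F → hit
G → fault, frames (K F G)
Z → fault, evict K, frames (F G Z)
G → hit
Z → hit
C → fault, evict F, frames (G Z C)
K → fault, evict G, frames (Z C K)
Z → hit
C → hit
Z → hit
Hits: 6.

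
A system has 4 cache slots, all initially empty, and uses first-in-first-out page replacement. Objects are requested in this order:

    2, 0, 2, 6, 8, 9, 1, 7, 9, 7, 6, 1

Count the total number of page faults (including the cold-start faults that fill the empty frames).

8

2: miss, frames [2]
0: miss, frames [2, 0]
2: hit
6: miss, frames [2, 0, 6]
8: miss, frames [2, 0, 6, 8]
9: miss, evict 2, frames [0, 6, 8, 9]
1: miss, evict 0, frames [6, 8, 9, 1]
7: miss, evict 6, frames [8, 9, 1, 7]
9: hit
7: hit
6: miss, evict 8, frames [9, 1, 7, 6]
1: hit
Page faults: 8.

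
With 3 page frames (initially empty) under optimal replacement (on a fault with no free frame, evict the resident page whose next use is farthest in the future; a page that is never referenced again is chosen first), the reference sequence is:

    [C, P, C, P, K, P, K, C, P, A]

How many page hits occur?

6

C → fault, frames {C}
P → fault, frames {C,P}
C → hit
P → hit
K → fault, frames {C,P,K}
P → hit
K → hit
C → hit
P → hit
A → fault, evict K, frames {C,P,A}
Hits: 6.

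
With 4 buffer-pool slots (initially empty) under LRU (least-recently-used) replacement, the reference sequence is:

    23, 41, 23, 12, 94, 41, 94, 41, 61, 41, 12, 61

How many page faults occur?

5

23 -> miss, frames (23)
41 -> miss, frames (23 41)
23 -> hit
12 -> miss, frames (41 23 12)
94 -> miss, frames (41 23 12 94)
41 -> hit
94 -> hit
41 -> hit
61 -> miss, evict 23, frames (12 94 41 61)
41 -> hit
12 -> hit
61 -> hit
Page faults: 5.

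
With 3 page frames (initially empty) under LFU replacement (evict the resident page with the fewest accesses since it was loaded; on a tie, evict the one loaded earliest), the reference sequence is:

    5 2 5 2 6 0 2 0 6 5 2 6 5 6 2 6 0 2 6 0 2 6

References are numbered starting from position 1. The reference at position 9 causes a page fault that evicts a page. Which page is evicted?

pos 1: 5 → fault, frames [5]
pos 2: 2 → fault, frames [5, 2]
pos 3: 5 → hit
pos 4: 2 → hit
pos 5: 6 → fault, frames [5, 2, 6]
pos 6: 0 → fault, evict 6, frames [5, 2, 0]
pos 7: 2 → hit
pos 8: 0 → hit
pos 9: 6 → fault, evict 5, frames [2, 0, 6]
At position 9, page 5 is evicted.

5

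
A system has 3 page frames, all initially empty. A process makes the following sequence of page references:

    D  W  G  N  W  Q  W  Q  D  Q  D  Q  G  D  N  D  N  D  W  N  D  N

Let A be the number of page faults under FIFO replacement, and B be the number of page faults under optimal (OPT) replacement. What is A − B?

Under FIFO: F F F F . F F . F . . . F . F . . . F . F . → 11 faults.
Under OPT: F F F F . F . . . . . . F . F . . . . . . . → 7 faults.
A − B = 11 − 7 = 4.

4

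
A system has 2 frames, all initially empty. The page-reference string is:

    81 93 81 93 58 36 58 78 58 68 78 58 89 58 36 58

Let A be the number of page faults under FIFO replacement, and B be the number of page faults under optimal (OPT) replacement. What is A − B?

3

Under FIFO: F F . . F F . F F F F F F . F F → 12 faults.
Under OPT: F F . . F F . F . F . F F . F . → 9 faults.
A − B = 12 − 9 = 3.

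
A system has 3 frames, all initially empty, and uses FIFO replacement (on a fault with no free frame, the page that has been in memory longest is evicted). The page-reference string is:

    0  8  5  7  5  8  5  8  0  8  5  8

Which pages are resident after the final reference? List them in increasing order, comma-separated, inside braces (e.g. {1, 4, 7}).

0 -> fault, frames [0]
8 -> fault, frames [0, 8]
5 -> fault, frames [0, 8, 5]
7 -> fault, evict 0, frames [8, 5, 7]
5 -> hit
8 -> hit
5 -> hit
8 -> hit
0 -> fault, evict 8, frames [5, 7, 0]
8 -> fault, evict 5, frames [7, 0, 8]
5 -> fault, evict 7, frames [0, 8, 5]
8 -> hit

{0, 5, 8}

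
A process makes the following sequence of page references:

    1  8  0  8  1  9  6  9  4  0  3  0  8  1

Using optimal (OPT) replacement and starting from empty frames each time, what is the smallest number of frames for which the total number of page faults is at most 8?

4

f=1: 14 faults
f=2: 11 faults
f=3: 9 faults
f=4: 8 faults
f=5: 7 faults
f=6: 7 faults
f=7: 7 faults
Smallest f with faults ≤ 8 is 4.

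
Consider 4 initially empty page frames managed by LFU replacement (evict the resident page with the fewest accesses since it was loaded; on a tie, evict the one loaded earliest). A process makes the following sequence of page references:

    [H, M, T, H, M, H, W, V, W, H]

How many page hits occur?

H: miss, frames (H)
M: miss, frames (H M)
T: miss, frames (H M T)
H: hit
M: hit
H: hit
W: miss, frames (H M T W)
V: miss, evict T, frames (H M W V)
W: hit
H: hit
Hits: 5.

5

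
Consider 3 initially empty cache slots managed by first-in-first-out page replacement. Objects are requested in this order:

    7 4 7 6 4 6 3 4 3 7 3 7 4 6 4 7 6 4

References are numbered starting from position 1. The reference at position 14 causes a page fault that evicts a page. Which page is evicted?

3

pos 1: 7 → fault, frames (7)
pos 2: 4 → fault, frames (7 4)
pos 3: 7 → hit
pos 4: 6 → fault, frames (7 4 6)
pos 5: 4 → hit
pos 6: 6 → hit
pos 7: 3 → fault, evict 7, frames (4 6 3)
pos 8: 4 → hit
pos 9: 3 → hit
pos 10: 7 → fault, evict 4, frames (6 3 7)
pos 11: 3 → hit
pos 12: 7 → hit
pos 13: 4 → fault, evict 6, frames (3 7 4)
pos 14: 6 → fault, evict 3, frames (7 4 6)
At position 14, page 3 is evicted.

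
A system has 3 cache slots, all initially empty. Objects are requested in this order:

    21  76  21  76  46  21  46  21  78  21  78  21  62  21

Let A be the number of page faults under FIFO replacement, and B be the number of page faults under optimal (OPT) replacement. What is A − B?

1

Under FIFO: F F . . F . . . F F . . F . → 6 faults.
Under OPT: F F . . F . . . F . . . F . → 5 faults.
A − B = 6 − 5 = 1.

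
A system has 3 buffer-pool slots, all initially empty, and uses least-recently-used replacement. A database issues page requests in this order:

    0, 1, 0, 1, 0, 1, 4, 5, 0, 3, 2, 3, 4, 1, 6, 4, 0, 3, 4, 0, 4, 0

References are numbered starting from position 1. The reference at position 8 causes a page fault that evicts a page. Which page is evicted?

0

pos 1: 0 → fault, frames {0}
pos 2: 1 → fault, frames {0,1}
pos 3: 0 → hit
pos 4: 1 → hit
pos 5: 0 → hit
pos 6: 1 → hit
pos 7: 4 → fault, frames {0,1,4}
pos 8: 5 → fault, evict 0, frames {1,4,5}
At position 8, page 0 is evicted.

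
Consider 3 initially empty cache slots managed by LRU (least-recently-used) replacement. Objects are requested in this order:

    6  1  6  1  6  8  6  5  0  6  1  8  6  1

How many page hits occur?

6: fault, frames (6)
1: fault, frames (6 1)
6: hit
1: hit
6: hit
8: fault, frames (1 6 8)
6: hit
5: fault, evict 1, frames (8 6 5)
0: fault, evict 8, frames (6 5 0)
6: hit
1: fault, evict 5, frames (0 6 1)
8: fault, evict 0, frames (6 1 8)
6: hit
1: hit
Hits: 7.

7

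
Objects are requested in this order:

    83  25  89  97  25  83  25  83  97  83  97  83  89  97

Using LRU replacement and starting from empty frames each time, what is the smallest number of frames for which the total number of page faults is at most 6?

f=1: 14 faults
f=2: 9 faults
f=3: 6 faults
f=4: 4 faults
Smallest f with faults ≤ 6 is 3.

3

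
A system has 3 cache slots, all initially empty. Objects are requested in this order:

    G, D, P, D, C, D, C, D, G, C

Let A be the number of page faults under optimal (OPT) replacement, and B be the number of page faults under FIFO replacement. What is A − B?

Under OPT: F F F . F . . . . . → 4 faults.
Under FIFO: F F F . F . . . F . → 5 faults.
A − B = 4 − 5 = -1.

-1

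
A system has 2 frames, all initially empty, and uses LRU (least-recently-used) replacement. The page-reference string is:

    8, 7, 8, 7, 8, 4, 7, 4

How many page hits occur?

4

8 -> miss, frames (8)
7 -> miss, frames (8 7)
8 -> hit
7 -> hit
8 -> hit
4 -> miss, evict 7, frames (8 4)
7 -> miss, evict 8, frames (4 7)
4 -> hit
Hits: 4.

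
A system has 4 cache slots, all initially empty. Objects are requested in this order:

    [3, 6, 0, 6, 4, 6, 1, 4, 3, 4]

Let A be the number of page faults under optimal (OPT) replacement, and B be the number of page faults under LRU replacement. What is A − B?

Under OPT: F F F . F . F . . . → 5 faults.
Under LRU: F F F . F . F . F . → 6 faults.
A − B = 5 − 6 = -1.

-1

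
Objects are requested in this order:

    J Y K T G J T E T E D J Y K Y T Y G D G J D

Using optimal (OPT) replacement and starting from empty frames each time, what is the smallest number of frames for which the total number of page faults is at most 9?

f=1: 22 faults
f=2: 15 faults
f=3: 12 faults
f=4: 10 faults
f=5: 8 faults
f=6: 7 faults
f=7: 7 faults
Smallest f with faults ≤ 9 is 5.

5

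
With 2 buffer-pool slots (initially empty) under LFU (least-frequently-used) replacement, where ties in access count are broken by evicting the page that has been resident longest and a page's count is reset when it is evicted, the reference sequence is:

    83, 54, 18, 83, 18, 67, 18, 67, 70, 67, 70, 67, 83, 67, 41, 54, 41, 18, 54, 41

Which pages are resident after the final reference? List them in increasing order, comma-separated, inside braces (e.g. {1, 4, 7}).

83 -> miss, frames [83]
54 -> miss, frames [83, 54]
18 -> miss, evict 83, frames [54, 18]
83 -> miss, evict 54, frames [18, 83]
18 -> hit
67 -> miss, evict 83, frames [18, 67]
18 -> hit
67 -> hit
70 -> miss, evict 67, frames [18, 70]
67 -> miss, evict 70, frames [18, 67]
70 -> miss, evict 67, frames [18, 70]
67 -> miss, evict 70, frames [18, 67]
83 -> miss, evict 67, frames [18, 83]
67 -> miss, evict 83, frames [18, 67]
41 -> miss, evict 67, frames [18, 41]
54 -> miss, evict 41, frames [18, 54]
41 -> miss, evict 54, frames [18, 41]
18 -> hit
54 -> miss, evict 41, frames [18, 54]
41 -> miss, evict 54, frames [18, 41]

{18, 41}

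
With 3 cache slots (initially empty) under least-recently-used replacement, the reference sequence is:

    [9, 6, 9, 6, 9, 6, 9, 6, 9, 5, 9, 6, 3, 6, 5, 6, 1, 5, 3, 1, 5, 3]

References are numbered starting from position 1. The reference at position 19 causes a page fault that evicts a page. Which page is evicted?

6

pos 1: 9 → fault, frames (9)
pos 2: 6 → fault, frames (9 6)
pos 3: 9 → hit
pos 4: 6 → hit
pos 5: 9 → hit
pos 6: 6 → hit
pos 7: 9 → hit
pos 8: 6 → hit
pos 9: 9 → hit
pos 10: 5 → fault, frames (6 9 5)
pos 11: 9 → hit
pos 12: 6 → hit
pos 13: 3 → fault, evict 5, frames (9 6 3)
pos 14: 6 → hit
pos 15: 5 → fault, evict 9, frames (3 6 5)
pos 16: 6 → hit
pos 17: 1 → fault, evict 3, frames (5 6 1)
pos 18: 5 → hit
pos 19: 3 → fault, evict 6, frames (1 5 3)
At position 19, page 6 is evicted.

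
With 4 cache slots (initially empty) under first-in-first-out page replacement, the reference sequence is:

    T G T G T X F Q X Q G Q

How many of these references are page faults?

5

T -> fault, frames {T}
G -> fault, frames {T,G}
T -> hit
G -> hit
T -> hit
X -> fault, frames {T,G,X}
F -> fault, frames {T,G,X,F}
Q -> fault, evict T, frames {G,X,F,Q}
X -> hit
Q -> hit
G -> hit
Q -> hit
Page faults: 5.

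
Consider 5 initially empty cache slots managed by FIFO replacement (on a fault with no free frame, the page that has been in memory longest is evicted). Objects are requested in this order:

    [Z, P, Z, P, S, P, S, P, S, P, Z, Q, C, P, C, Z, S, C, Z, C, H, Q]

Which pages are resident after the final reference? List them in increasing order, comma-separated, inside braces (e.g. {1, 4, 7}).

Z → miss, frames (Z)
P → miss, frames (Z P)
Z → hit
P → hit
S → miss, frames (Z P S)
P → hit
S → hit
P → hit
S → hit
P → hit
Z → hit
Q → miss, frames (Z P S Q)
C → miss, frames (Z P S Q C)
P → hit
C → hit
Z → hit
S → hit
C → hit
Z → hit
C → hit
H → miss, evict Z, frames (P S Q C H)
Q → hit

{C, H, P, Q, S}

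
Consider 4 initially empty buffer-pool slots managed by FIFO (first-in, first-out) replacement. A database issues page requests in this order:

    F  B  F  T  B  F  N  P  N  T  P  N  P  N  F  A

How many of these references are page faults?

7

F: miss, frames [F]
B: miss, frames [F, B]
F: hit
T: miss, frames [F, B, T]
B: hit
F: hit
N: miss, frames [F, B, T, N]
P: miss, evict F, frames [B, T, N, P]
N: hit
T: hit
P: hit
N: hit
P: hit
N: hit
F: miss, evict B, frames [T, N, P, F]
A: miss, evict T, frames [N, P, F, A]
Page faults: 7.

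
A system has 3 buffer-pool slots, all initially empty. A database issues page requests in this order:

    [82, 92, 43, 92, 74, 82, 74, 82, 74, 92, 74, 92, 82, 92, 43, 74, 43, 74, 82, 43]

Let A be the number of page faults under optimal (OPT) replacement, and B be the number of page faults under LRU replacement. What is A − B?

-3

Under OPT: F F F . F . . . . . . . . . F . . . . . → 5 faults.
Under LRU: F F F . F F . . . . . . . . F F . . F . → 8 faults.
A − B = 5 − 8 = -3.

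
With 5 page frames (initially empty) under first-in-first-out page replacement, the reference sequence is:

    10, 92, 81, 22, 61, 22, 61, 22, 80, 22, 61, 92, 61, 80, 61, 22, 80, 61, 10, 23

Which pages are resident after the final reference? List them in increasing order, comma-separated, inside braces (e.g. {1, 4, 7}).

{10, 22, 23, 61, 80}

10 → fault, frames [10]
92 → fault, frames [10, 92]
81 → fault, frames [10, 92, 81]
22 → fault, frames [10, 92, 81, 22]
61 → fault, frames [10, 92, 81, 22, 61]
22 → hit
61 → hit
22 → hit
80 → fault, evict 10, frames [92, 81, 22, 61, 80]
22 → hit
61 → hit
92 → hit
61 → hit
80 → hit
61 → hit
22 → hit
80 → hit
61 → hit
10 → fault, evict 92, frames [81, 22, 61, 80, 10]
23 → fault, evict 81, frames [22, 61, 80, 10, 23]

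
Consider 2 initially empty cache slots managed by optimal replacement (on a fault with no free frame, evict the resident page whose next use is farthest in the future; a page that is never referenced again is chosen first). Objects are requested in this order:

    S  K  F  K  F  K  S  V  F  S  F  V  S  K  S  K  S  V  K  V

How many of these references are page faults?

9

S → miss, frames (S)
K → miss, frames (S K)
F → miss, evict S, frames (K F)
K → hit
F → hit
K → hit
S → miss, evict K, frames (F S)
V → miss, evict S, frames (F V)
F → hit
S → miss, evict V, frames (F S)
F → hit
V → miss, evict F, frames (S V)
S → hit
K → miss, evict V, frames (S K)
S → hit
K → hit
S → hit
V → miss, evict S, frames (K V)
K → hit
V → hit
Page faults: 9.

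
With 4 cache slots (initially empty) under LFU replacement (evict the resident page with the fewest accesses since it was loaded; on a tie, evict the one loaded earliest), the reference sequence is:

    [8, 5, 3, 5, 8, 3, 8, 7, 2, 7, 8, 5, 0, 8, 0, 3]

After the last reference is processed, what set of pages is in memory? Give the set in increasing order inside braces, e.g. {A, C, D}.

{0, 3, 5, 8}

8 -> fault, frames {8}
5 -> fault, frames {8,5}
3 -> fault, frames {8,5,3}
5 -> hit
8 -> hit
3 -> hit
8 -> hit
7 -> fault, frames {8,5,3,7}
2 -> fault, evict 7, frames {8,5,3,2}
7 -> fault, evict 2, frames {8,5,3,7}
8 -> hit
5 -> hit
0 -> fault, evict 7, frames {8,5,3,0}
8 -> hit
0 -> hit
3 -> hit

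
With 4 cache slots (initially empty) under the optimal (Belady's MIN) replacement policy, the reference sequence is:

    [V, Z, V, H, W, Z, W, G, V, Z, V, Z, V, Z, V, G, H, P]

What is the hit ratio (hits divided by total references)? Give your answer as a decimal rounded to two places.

0.67

V → miss, frames [V]
Z → miss, frames [V, Z]
V → hit
H → miss, frames [V, Z, H]
W → miss, frames [V, Z, H, W]
Z → hit
W → hit
G → miss, evict W, frames [V, Z, H, G]
V → hit
Z → hit
V → hit
Z → hit
V → hit
Z → hit
V → hit
G → hit
H → hit
P → miss, evict G, frames [V, Z, H, P]
Hits: 12 of 18 references → 12/18 = 0.6667.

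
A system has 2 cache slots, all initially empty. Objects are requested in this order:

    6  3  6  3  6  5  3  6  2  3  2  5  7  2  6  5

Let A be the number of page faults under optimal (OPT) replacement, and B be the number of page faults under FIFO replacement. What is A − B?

-2

Under OPT: F F . . . F . F F . . F F . F F → 9 faults.
Under FIFO: F F . . . F . F F F . F F F F F → 11 faults.
A − B = 9 − 11 = -2.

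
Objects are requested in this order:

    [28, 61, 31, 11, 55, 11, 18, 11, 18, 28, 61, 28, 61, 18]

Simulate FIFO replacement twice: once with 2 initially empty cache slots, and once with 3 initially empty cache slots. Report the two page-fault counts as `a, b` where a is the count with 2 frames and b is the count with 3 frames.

2 frames: F F F F F . F F . F F . . F → 10 faults.
3 frames: F F F F F . F . . F F . . . → 8 faults.
8 < 10: adding a frame reduced faults, as is typical.

10, 8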